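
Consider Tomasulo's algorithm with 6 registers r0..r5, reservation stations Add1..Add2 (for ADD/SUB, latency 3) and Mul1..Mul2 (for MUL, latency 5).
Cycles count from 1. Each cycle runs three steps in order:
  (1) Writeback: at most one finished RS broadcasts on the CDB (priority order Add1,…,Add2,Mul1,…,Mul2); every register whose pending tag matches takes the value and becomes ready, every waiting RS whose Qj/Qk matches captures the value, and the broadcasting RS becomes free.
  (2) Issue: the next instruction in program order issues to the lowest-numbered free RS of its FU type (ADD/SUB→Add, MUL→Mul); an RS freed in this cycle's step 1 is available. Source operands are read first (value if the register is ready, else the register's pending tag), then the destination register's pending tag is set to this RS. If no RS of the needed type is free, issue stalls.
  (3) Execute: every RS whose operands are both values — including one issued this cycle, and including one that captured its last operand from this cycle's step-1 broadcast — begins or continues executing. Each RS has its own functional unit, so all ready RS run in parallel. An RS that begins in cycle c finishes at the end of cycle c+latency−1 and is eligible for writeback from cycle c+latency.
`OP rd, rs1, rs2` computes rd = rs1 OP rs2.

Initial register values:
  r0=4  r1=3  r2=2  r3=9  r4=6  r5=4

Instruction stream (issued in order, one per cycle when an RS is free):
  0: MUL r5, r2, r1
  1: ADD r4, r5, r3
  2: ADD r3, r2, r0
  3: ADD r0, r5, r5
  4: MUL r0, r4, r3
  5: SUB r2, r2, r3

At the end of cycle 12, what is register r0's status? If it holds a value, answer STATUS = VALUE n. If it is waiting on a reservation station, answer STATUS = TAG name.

STATUS = TAG Mul1

  c1: issue MUL r5<-Mul1  regs: r0:4,r1:3,r2:2,r3:9,r4:6,r5:Mul1
  c2: issue ADD r4<-Add1  regs: r0:4,r1:3,r2:2,r3:9,r4:Add1,r5:Mul1
  c3: issue ADD r3<-Add2  regs: r0:4,r1:3,r2:2,r3:Add2,r4:Add1,r5:Mul1
  c4: stall  regs: r0:4,r1:3,r2:2,r3:Add2,r4:Add1,r5:Mul1
  c5: stall  regs: r0:4,r1:3,r2:2,r3:Add2,r4:Add1,r5:Mul1
  c6: CDB Add2=6; issue ADD r0<-Add2  regs: r0:Add2,r1:3,r2:2,r3:6,r4:Add1,r5:Mul1
  c7: CDB Mul1=6; issue MUL r0<-Mul1  regs: r0:Mul1,r1:3,r2:2,r3:6,r4:Add1,r5:6
  c8: stall  regs: r0:Mul1,r1:3,r2:2,r3:6,r4:Add1,r5:6
  c9: stall  regs: r0:Mul1,r1:3,r2:2,r3:6,r4:Add1,r5:6
  c10: CDB Add1=15; issue SUB r2<-Add1  regs: r0:Mul1,r1:3,r2:Add1,r3:6,r4:15,r5:6
  c11: CDB Add2=12  regs: r0:Mul1,r1:3,r2:Add1,r3:6,r4:15,r5:6
  c12: -  regs: r0:Mul1,r1:3,r2:Add1,r3:6,r4:15,r5:6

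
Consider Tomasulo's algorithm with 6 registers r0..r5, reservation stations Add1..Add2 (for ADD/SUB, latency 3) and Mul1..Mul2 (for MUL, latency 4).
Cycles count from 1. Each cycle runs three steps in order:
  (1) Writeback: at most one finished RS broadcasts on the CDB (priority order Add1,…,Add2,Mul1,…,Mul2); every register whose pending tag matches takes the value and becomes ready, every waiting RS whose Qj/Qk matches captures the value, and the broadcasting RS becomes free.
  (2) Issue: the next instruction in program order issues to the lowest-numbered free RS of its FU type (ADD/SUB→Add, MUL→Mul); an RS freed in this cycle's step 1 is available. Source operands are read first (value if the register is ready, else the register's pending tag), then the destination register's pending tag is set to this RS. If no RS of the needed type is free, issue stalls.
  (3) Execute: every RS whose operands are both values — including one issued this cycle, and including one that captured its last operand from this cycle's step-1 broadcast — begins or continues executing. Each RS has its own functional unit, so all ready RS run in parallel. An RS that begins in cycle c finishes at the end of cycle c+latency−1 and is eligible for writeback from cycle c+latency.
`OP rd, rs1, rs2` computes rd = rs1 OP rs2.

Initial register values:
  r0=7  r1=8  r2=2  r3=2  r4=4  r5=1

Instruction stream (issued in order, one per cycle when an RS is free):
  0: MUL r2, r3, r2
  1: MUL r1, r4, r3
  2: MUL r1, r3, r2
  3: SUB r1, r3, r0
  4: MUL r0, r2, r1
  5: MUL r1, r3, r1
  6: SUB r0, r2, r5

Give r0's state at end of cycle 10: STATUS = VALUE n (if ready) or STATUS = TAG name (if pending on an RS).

STATUS = TAG Mul2

  c1: issue MUL r2<-Mul1  regs: r0:7,r1:8,r2:Mul1,r3:2,r4:4,r5:1
  c2: issue MUL r1<-Mul2  regs: r0:7,r1:Mul2,r2:Mul1,r3:2,r4:4,r5:1
  c3: stall  regs: r0:7,r1:Mul2,r2:Mul1,r3:2,r4:4,r5:1
  c4: stall  regs: r0:7,r1:Mul2,r2:Mul1,r3:2,r4:4,r5:1
  c5: CDB Mul1=4; issue MUL r1<-Mul1  regs: r0:7,r1:Mul1,r2:4,r3:2,r4:4,r5:1
  c6: CDB Mul2=8; issue SUB r1<-Add1  regs: r0:7,r1:Add1,r2:4,r3:2,r4:4,r5:1
  c7: issue MUL r0<-Mul2  regs: r0:Mul2,r1:Add1,r2:4,r3:2,r4:4,r5:1
  c8: stall  regs: r0:Mul2,r1:Add1,r2:4,r3:2,r4:4,r5:1
  c9: CDB Add1=-5; stall  regs: r0:Mul2,r1:-5,r2:4,r3:2,r4:4,r5:1
  c10: CDB Mul1=8; issue MUL r1<-Mul1  regs: r0:Mul2,r1:Mul1,r2:4,r3:2,r4:4,r5:1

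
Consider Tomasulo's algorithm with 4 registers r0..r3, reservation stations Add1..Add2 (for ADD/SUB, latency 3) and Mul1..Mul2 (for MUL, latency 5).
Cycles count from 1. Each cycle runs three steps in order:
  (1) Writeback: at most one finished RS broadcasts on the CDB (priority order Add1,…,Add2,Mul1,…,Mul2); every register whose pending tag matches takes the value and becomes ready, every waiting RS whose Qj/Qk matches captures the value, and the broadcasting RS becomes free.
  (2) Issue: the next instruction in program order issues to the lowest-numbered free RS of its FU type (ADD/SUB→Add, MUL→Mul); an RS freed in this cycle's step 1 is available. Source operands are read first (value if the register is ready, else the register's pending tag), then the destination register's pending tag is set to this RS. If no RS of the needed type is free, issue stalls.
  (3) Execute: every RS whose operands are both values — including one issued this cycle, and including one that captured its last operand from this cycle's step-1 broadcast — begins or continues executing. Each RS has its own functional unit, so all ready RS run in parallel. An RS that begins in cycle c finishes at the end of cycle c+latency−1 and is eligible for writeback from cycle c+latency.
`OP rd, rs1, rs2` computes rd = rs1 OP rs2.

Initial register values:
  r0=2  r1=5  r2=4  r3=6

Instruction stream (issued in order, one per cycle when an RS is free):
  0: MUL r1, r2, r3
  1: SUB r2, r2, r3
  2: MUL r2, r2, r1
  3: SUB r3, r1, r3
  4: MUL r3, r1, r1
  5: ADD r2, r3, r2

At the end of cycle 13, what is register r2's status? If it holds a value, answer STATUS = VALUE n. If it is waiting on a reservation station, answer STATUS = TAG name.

STATUS = TAG Add1

c1: issue MUL r1<-Mul1 | r0:2,r1:Mul1,r2:4,r3:6
c2: issue SUB r2<-Add1 | r0:2,r1:Mul1,r2:Add1,r3:6
c3: issue MUL r2<-Mul2 | r0:2,r1:Mul1,r2:Mul2,r3:6
c4: issue SUB r3<-Add2 | r0:2,r1:Mul1,r2:Mul2,r3:Add2
c5: CDB Add1=-2; stall | r0:2,r1:Mul1,r2:Mul2,r3:Add2
c6: CDB Mul1=24; issue MUL r3<-Mul1 | r0:2,r1:24,r2:Mul2,r3:Mul1
c7: issue ADD r2<-Add1 | r0:2,r1:24,r2:Add1,r3:Mul1
c8: - | r0:2,r1:24,r2:Add1,r3:Mul1
c9: CDB Add2=18 | r0:2,r1:24,r2:Add1,r3:Mul1
c10: - | r0:2,r1:24,r2:Add1,r3:Mul1
c11: CDB Mul1=576 | r0:2,r1:24,r2:Add1,r3:576
c12: CDB Mul2=-48 | r0:2,r1:24,r2:Add1,r3:576
c13: - | r0:2,r1:24,r2:Add1,r3:576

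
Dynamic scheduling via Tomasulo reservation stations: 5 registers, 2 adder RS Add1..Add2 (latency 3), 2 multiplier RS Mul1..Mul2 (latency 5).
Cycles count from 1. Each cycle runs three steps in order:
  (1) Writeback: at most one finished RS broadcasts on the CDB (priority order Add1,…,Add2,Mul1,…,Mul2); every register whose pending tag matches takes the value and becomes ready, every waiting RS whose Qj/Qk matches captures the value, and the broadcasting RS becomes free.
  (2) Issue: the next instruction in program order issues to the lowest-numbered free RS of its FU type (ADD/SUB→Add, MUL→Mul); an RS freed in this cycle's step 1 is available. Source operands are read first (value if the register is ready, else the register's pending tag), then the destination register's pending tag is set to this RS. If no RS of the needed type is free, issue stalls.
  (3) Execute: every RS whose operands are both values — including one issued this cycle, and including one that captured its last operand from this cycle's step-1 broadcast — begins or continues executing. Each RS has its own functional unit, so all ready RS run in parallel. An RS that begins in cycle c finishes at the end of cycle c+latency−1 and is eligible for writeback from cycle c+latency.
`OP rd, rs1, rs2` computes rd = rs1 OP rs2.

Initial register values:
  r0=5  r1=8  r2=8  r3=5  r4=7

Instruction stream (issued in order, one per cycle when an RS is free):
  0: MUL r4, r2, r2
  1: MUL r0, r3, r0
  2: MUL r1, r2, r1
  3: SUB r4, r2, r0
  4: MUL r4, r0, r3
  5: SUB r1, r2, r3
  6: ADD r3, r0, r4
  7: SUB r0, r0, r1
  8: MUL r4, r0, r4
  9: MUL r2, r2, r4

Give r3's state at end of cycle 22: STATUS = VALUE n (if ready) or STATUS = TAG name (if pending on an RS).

  c1: issue MUL r4<-Mul1  regs: r0:5,r1:8,r2:8,r3:5,r4:Mul1
  c2: issue MUL r0<-Mul2  regs: r0:Mul2,r1:8,r2:8,r3:5,r4:Mul1
  c3: stall  regs: r0:Mul2,r1:8,r2:8,r3:5,r4:Mul1
  c4: stall  regs: r0:Mul2,r1:8,r2:8,r3:5,r4:Mul1
  c5: stall  regs: r0:Mul2,r1:8,r2:8,r3:5,r4:Mul1
  c6: CDB Mul1=64; issue MUL r1<-Mul1  regs: r0:Mul2,r1:Mul1,r2:8,r3:5,r4:64
  c7: CDB Mul2=25; issue SUB r4<-Add1  regs: r0:25,r1:Mul1,r2:8,r3:5,r4:Add1
  c8: issue MUL r4<-Mul2  regs: r0:25,r1:Mul1,r2:8,r3:5,r4:Mul2
  c9: issue SUB r1<-Add2  regs: r0:25,r1:Add2,r2:8,r3:5,r4:Mul2
  c10: CDB Add1=-17; issue ADD r3<-Add1  regs: r0:25,r1:Add2,r2:8,r3:Add1,r4:Mul2
  c11: CDB Mul1=64; stall  regs: r0:25,r1:Add2,r2:8,r3:Add1,r4:Mul2
  c12: CDB Add2=3; issue SUB r0<-Add2  regs: r0:Add2,r1:3,r2:8,r3:Add1,r4:Mul2
  c13: CDB Mul2=125; issue MUL r4<-Mul1  regs: r0:Add2,r1:3,r2:8,r3:Add1,r4:Mul1
  c14: issue MUL r2<-Mul2  regs: r0:Add2,r1:3,r2:Mul2,r3:Add1,r4:Mul1
  c15: CDB Add2=22  regs: r0:22,r1:3,r2:Mul2,r3:Add1,r4:Mul1
  c16: CDB Add1=150  regs: r0:22,r1:3,r2:Mul2,r3:150,r4:Mul1
  c17: -  regs: r0:22,r1:3,r2:Mul2,r3:150,r4:Mul1
  c18: -  regs: r0:22,r1:3,r2:Mul2,r3:150,r4:Mul1
  c19: -  regs: r0:22,r1:3,r2:Mul2,r3:150,r4:Mul1
  c20: CDB Mul1=2750  regs: r0:22,r1:3,r2:Mul2,r3:150,r4:2750
  c21: -  regs: r0:22,r1:3,r2:Mul2,r3:150,r4:2750
  c22: -  regs: r0:22,r1:3,r2:Mul2,r3:150,r4:2750

STATUS = VALUE 150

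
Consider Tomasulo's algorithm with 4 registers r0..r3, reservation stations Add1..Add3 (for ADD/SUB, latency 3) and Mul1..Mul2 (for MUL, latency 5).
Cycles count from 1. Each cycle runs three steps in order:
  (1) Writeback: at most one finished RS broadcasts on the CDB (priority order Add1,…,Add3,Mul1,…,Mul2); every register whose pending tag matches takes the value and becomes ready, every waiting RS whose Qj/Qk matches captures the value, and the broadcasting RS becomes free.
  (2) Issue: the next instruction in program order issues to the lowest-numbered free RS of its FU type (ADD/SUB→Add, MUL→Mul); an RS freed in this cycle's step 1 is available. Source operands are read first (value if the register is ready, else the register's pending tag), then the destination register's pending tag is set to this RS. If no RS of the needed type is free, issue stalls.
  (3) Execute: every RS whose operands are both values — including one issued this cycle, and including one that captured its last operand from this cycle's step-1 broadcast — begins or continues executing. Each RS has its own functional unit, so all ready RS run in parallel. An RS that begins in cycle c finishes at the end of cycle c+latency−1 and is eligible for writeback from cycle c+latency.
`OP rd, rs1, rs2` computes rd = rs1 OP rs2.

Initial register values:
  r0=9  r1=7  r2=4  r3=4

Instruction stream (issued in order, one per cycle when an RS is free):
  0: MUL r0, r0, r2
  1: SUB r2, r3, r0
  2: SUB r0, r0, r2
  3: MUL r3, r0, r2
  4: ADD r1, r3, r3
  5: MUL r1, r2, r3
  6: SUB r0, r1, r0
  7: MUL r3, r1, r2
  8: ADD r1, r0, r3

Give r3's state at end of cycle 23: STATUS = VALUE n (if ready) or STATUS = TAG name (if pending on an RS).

STATUS = TAG Mul2

cycle 1: issue MUL r0<-Mul1 // r0:Mul1,r1:7,r2:4,r3:4
cycle 2: issue SUB r2<-Add1 // r0:Mul1,r1:7,r2:Add1,r3:4
cycle 3: issue SUB r0<-Add2 // r0:Add2,r1:7,r2:Add1,r3:4
cycle 4: issue MUL r3<-Mul2 // r0:Add2,r1:7,r2:Add1,r3:Mul2
cycle 5: issue ADD r1<-Add3 // r0:Add2,r1:Add3,r2:Add1,r3:Mul2
cycle 6: CDB Mul1=36; issue MUL r1<-Mul1 // r0:Add2,r1:Mul1,r2:Add1,r3:Mul2
cycle 7: stall // r0:Add2,r1:Mul1,r2:Add1,r3:Mul2
cycle 8: stall // r0:Add2,r1:Mul1,r2:Add1,r3:Mul2
cycle 9: CDB Add1=-32; issue SUB r0<-Add1 // r0:Add1,r1:Mul1,r2:-32,r3:Mul2
cycle 10: stall // r0:Add1,r1:Mul1,r2:-32,r3:Mul2
cycle 11: stall // r0:Add1,r1:Mul1,r2:-32,r3:Mul2
cycle 12: CDB Add2=68; stall // r0:Add1,r1:Mul1,r2:-32,r3:Mul2
cycle 13: stall // r0:Add1,r1:Mul1,r2:-32,r3:Mul2
cycle 14: stall // r0:Add1,r1:Mul1,r2:-32,r3:Mul2
cycle 15: stall // r0:Add1,r1:Mul1,r2:-32,r3:Mul2
cycle 16: stall // r0:Add1,r1:Mul1,r2:-32,r3:Mul2
cycle 17: CDB Mul2=-2176; issue MUL r3<-Mul2 // r0:Add1,r1:Mul1,r2:-32,r3:Mul2
cycle 18: issue ADD r1<-Add2 // r0:Add1,r1:Add2,r2:-32,r3:Mul2
cycle 19: - // r0:Add1,r1:Add2,r2:-32,r3:Mul2
cycle 20: CDB Add3=-4352 // r0:Add1,r1:Add2,r2:-32,r3:Mul2
cycle 21: - // r0:Add1,r1:Add2,r2:-32,r3:Mul2
cycle 22: CDB Mul1=69632 // r0:Add1,r1:Add2,r2:-32,r3:Mul2
cycle 23: - // r0:Add1,r1:Add2,r2:-32,r3:Mul2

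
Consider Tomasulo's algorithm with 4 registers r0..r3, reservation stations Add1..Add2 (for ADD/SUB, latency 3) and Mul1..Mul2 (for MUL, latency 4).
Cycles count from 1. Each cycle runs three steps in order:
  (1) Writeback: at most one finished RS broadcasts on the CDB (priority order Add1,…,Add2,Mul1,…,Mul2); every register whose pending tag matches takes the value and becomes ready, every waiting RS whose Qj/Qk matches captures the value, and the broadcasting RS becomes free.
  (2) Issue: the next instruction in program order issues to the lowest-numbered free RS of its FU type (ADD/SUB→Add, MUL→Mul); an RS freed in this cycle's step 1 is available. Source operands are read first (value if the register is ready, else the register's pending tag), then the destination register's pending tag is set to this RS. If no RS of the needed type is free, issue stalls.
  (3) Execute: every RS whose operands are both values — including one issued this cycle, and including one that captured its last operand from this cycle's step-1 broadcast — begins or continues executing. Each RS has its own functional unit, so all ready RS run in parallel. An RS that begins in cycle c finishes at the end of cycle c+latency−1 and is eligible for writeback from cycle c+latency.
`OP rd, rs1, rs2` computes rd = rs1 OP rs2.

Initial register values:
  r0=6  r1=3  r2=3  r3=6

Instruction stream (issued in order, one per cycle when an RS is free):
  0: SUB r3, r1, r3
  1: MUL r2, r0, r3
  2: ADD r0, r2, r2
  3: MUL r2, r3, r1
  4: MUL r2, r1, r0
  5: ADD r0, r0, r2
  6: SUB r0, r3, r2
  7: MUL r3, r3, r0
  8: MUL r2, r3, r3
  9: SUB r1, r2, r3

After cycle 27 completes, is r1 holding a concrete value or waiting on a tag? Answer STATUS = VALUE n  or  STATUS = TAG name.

  c1: issue SUB r3<-Add1  regs: r0:6,r1:3,r2:3,r3:Add1
  c2: issue MUL r2<-Mul1  regs: r0:6,r1:3,r2:Mul1,r3:Add1
  c3: issue ADD r0<-Add2  regs: r0:Add2,r1:3,r2:Mul1,r3:Add1
  c4: CDB Add1=-3; issue MUL r2<-Mul2  regs: r0:Add2,r1:3,r2:Mul2,r3:-3
  c5: stall  regs: r0:Add2,r1:3,r2:Mul2,r3:-3
  c6: stall  regs: r0:Add2,r1:3,r2:Mul2,r3:-3
  c7: stall  regs: r0:Add2,r1:3,r2:Mul2,r3:-3
  c8: CDB Mul1=-18; issue MUL r2<-Mul1  regs: r0:Add2,r1:3,r2:Mul1,r3:-3
  c9: CDB Mul2=-9; issue ADD r0<-Add1  regs: r0:Add1,r1:3,r2:Mul1,r3:-3
  c10: stall  regs: r0:Add1,r1:3,r2:Mul1,r3:-3
  c11: CDB Add2=-36; issue SUB r0<-Add2  regs: r0:Add2,r1:3,r2:Mul1,r3:-3
  c12: issue MUL r3<-Mul2  regs: r0:Add2,r1:3,r2:Mul1,r3:Mul2
  c13: stall  regs: r0:Add2,r1:3,r2:Mul1,r3:Mul2
  c14: stall  regs: r0:Add2,r1:3,r2:Mul1,r3:Mul2
  c15: CDB Mul1=-108; issue MUL r2<-Mul1  regs: r0:Add2,r1:3,r2:Mul1,r3:Mul2
  c16: stall  regs: r0:Add2,r1:3,r2:Mul1,r3:Mul2
  c17: stall  regs: r0:Add2,r1:3,r2:Mul1,r3:Mul2
  c18: CDB Add1=-144; issue SUB r1<-Add1  regs: r0:Add2,r1:Add1,r2:Mul1,r3:Mul2
  c19: CDB Add2=105  regs: r0:105,r1:Add1,r2:Mul1,r3:Mul2
  c20: -  regs: r0:105,r1:Add1,r2:Mul1,r3:Mul2
  c21: -  regs: r0:105,r1:Add1,r2:Mul1,r3:Mul2
  c22: -  regs: r0:105,r1:Add1,r2:Mul1,r3:Mul2
  c23: CDB Mul2=-315  regs: r0:105,r1:Add1,r2:Mul1,r3:-315
  c24: -  regs: r0:105,r1:Add1,r2:Mul1,r3:-315
  c25: -  regs: r0:105,r1:Add1,r2:Mul1,r3:-315
  c26: -  regs: r0:105,r1:Add1,r2:Mul1,r3:-315
  c27: CDB Mul1=99225  regs: r0:105,r1:Add1,r2:99225,r3:-315

STATUS = TAG Add1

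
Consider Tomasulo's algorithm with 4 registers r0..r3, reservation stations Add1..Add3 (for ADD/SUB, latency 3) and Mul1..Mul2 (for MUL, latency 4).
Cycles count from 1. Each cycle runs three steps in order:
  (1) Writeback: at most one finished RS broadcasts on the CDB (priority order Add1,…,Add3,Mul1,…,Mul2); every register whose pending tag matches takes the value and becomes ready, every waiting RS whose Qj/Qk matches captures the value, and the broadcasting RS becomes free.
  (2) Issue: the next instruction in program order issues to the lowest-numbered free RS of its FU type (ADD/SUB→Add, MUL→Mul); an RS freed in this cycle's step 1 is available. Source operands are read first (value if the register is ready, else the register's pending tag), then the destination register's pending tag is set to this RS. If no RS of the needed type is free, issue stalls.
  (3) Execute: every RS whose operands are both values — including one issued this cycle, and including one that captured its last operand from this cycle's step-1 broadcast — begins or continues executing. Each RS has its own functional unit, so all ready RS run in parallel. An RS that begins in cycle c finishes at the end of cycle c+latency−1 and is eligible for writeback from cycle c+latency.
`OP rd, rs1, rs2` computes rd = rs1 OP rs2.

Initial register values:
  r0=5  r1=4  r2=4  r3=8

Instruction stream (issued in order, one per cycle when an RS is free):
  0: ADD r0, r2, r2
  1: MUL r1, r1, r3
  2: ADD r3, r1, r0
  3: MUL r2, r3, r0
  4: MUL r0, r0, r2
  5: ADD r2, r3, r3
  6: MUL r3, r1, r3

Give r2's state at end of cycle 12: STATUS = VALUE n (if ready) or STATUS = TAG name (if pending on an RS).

cycle 1: issue ADD r0<-Add1 // r0:Add1,r1:4,r2:4,r3:8
cycle 2: issue MUL r1<-Mul1 // r0:Add1,r1:Mul1,r2:4,r3:8
cycle 3: issue ADD r3<-Add2 // r0:Add1,r1:Mul1,r2:4,r3:Add2
cycle 4: CDB Add1=8; issue MUL r2<-Mul2 // r0:8,r1:Mul1,r2:Mul2,r3:Add2
cycle 5: stall // r0:8,r1:Mul1,r2:Mul2,r3:Add2
cycle 6: CDB Mul1=32; issue MUL r0<-Mul1 // r0:Mul1,r1:32,r2:Mul2,r3:Add2
cycle 7: issue ADD r2<-Add1 // r0:Mul1,r1:32,r2:Add1,r3:Add2
cycle 8: stall // r0:Mul1,r1:32,r2:Add1,r3:Add2
cycle 9: CDB Add2=40; stall // r0:Mul1,r1:32,r2:Add1,r3:40
cycle 10: stall // r0:Mul1,r1:32,r2:Add1,r3:40
cycle 11: stall // r0:Mul1,r1:32,r2:Add1,r3:40
cycle 12: CDB Add1=80; stall // r0:Mul1,r1:32,r2:80,r3:40

STATUS = VALUE 80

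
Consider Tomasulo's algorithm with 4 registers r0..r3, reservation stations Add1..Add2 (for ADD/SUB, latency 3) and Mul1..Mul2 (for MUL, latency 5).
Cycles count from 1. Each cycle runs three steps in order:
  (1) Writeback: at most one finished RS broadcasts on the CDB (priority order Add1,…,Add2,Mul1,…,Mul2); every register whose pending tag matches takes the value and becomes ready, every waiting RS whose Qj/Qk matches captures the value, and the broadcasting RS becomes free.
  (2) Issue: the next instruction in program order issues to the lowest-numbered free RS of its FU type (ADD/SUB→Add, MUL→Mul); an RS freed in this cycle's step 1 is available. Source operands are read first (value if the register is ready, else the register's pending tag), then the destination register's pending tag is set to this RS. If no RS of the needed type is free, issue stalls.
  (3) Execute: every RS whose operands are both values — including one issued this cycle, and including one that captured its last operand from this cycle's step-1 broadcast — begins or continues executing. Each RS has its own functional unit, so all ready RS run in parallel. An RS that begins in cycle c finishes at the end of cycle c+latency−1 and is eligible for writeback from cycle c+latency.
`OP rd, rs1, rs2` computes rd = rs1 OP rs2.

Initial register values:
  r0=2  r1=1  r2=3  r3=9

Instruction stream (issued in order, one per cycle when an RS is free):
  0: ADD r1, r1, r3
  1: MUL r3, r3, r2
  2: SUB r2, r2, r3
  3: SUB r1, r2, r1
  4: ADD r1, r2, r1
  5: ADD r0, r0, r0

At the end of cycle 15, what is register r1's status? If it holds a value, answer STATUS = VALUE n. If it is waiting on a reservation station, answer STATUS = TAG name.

STATUS = TAG Add2

c1: issue ADD r1<-Add1 | r0:2,r1:Add1,r2:3,r3:9
c2: issue MUL r3<-Mul1 | r0:2,r1:Add1,r2:3,r3:Mul1
c3: issue SUB r2<-Add2 | r0:2,r1:Add1,r2:Add2,r3:Mul1
c4: CDB Add1=10; issue SUB r1<-Add1 | r0:2,r1:Add1,r2:Add2,r3:Mul1
c5: stall | r0:2,r1:Add1,r2:Add2,r3:Mul1
c6: stall | r0:2,r1:Add1,r2:Add2,r3:Mul1
c7: CDB Mul1=27; stall | r0:2,r1:Add1,r2:Add2,r3:27
c8: stall | r0:2,r1:Add1,r2:Add2,r3:27
c9: stall | r0:2,r1:Add1,r2:Add2,r3:27
c10: CDB Add2=-24; issue ADD r1<-Add2 | r0:2,r1:Add2,r2:-24,r3:27
c11: stall | r0:2,r1:Add2,r2:-24,r3:27
c12: stall | r0:2,r1:Add2,r2:-24,r3:27
c13: CDB Add1=-34; issue ADD r0<-Add1 | r0:Add1,r1:Add2,r2:-24,r3:27
c14: - | r0:Add1,r1:Add2,r2:-24,r3:27
c15: - | r0:Add1,r1:Add2,r2:-24,r3:27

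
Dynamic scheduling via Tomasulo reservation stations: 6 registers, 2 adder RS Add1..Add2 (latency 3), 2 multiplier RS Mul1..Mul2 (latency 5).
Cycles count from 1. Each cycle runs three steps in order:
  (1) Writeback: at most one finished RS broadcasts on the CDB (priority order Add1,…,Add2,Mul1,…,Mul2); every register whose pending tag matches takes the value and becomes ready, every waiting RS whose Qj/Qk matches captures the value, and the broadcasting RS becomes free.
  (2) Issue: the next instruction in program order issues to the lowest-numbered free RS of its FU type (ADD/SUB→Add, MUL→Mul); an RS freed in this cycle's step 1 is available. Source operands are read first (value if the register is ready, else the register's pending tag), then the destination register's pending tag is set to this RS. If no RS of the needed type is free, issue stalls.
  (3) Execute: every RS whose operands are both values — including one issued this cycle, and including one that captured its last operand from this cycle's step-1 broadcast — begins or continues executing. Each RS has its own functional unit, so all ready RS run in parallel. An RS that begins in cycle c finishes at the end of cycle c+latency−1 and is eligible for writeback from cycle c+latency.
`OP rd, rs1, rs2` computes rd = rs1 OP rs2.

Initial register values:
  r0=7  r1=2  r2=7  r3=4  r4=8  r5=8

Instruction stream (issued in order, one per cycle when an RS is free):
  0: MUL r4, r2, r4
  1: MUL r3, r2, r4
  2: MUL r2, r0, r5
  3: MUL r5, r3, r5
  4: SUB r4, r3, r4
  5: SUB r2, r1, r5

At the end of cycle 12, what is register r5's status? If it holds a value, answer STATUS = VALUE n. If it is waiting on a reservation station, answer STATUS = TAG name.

c1: issue MUL r4<-Mul1 | r0:7,r1:2,r2:7,r3:4,r4:Mul1,r5:8
c2: issue MUL r3<-Mul2 | r0:7,r1:2,r2:7,r3:Mul2,r4:Mul1,r5:8
c3: stall | r0:7,r1:2,r2:7,r3:Mul2,r4:Mul1,r5:8
c4: stall | r0:7,r1:2,r2:7,r3:Mul2,r4:Mul1,r5:8
c5: stall | r0:7,r1:2,r2:7,r3:Mul2,r4:Mul1,r5:8
c6: CDB Mul1=56; issue MUL r2<-Mul1 | r0:7,r1:2,r2:Mul1,r3:Mul2,r4:56,r5:8
c7: stall | r0:7,r1:2,r2:Mul1,r3:Mul2,r4:56,r5:8
c8: stall | r0:7,r1:2,r2:Mul1,r3:Mul2,r4:56,r5:8
c9: stall | r0:7,r1:2,r2:Mul1,r3:Mul2,r4:56,r5:8
c10: stall | r0:7,r1:2,r2:Mul1,r3:Mul2,r4:56,r5:8
c11: CDB Mul1=56; issue MUL r5<-Mul1 | r0:7,r1:2,r2:56,r3:Mul2,r4:56,r5:Mul1
c12: CDB Mul2=392; issue SUB r4<-Add1 | r0:7,r1:2,r2:56,r3:392,r4:Add1,r5:Mul1

STATUS = TAG Mul1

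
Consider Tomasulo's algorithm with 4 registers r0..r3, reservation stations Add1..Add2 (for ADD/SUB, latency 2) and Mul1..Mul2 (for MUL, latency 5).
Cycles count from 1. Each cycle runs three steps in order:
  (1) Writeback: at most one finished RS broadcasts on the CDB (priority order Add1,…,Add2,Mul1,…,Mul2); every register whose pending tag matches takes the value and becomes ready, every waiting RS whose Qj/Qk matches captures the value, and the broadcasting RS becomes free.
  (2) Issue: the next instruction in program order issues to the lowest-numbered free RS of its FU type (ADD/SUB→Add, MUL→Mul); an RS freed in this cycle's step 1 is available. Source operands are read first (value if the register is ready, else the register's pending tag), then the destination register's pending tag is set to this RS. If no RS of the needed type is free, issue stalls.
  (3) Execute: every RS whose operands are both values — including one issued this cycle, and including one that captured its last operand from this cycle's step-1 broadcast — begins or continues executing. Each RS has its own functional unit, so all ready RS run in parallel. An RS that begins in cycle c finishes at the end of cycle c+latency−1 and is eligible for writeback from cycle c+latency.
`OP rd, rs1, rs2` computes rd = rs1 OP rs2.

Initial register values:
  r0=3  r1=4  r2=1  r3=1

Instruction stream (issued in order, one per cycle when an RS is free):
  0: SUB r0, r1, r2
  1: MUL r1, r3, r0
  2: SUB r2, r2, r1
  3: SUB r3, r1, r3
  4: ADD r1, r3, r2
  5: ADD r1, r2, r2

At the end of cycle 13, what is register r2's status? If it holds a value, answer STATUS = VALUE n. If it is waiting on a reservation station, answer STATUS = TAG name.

STATUS = VALUE -2

c1: issue SUB r0<-Add1 | r0:Add1,r1:4,r2:1,r3:1
c2: issue MUL r1<-Mul1 | r0:Add1,r1:Mul1,r2:1,r3:1
c3: CDB Add1=3; issue SUB r2<-Add1 | r0:3,r1:Mul1,r2:Add1,r3:1
c4: issue SUB r3<-Add2 | r0:3,r1:Mul1,r2:Add1,r3:Add2
c5: stall | r0:3,r1:Mul1,r2:Add1,r3:Add2
c6: stall | r0:3,r1:Mul1,r2:Add1,r3:Add2
c7: stall | r0:3,r1:Mul1,r2:Add1,r3:Add2
c8: CDB Mul1=3; stall | r0:3,r1:3,r2:Add1,r3:Add2
c9: stall | r0:3,r1:3,r2:Add1,r3:Add2
c10: CDB Add1=-2; issue ADD r1<-Add1 | r0:3,r1:Add1,r2:-2,r3:Add2
c11: CDB Add2=2; issue ADD r1<-Add2 | r0:3,r1:Add2,r2:-2,r3:2
c12: - | r0:3,r1:Add2,r2:-2,r3:2
c13: CDB Add1=0 | r0:3,r1:Add2,r2:-2,r3:2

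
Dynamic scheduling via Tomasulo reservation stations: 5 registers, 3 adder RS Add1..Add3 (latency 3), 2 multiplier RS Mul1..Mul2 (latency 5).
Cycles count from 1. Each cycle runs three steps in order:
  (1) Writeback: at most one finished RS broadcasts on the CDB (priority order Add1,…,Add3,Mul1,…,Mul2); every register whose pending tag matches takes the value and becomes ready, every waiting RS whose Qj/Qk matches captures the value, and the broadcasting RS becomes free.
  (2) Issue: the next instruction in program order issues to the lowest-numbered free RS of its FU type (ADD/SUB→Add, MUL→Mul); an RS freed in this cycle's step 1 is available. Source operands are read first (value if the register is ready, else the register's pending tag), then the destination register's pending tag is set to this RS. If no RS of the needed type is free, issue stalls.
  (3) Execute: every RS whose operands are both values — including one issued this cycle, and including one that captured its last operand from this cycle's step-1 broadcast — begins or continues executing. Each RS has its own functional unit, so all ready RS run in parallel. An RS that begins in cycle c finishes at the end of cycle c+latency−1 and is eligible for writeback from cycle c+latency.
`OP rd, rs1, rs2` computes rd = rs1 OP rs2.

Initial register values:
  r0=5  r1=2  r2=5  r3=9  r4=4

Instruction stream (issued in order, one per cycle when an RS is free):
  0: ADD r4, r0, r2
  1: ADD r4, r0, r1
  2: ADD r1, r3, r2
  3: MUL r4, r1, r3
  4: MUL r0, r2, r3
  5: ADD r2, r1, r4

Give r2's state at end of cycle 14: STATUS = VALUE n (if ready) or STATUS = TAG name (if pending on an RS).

STATUS = VALUE 140

cycle 1: issue ADD r4<-Add1 // r0:5,r1:2,r2:5,r3:9,r4:Add1
cycle 2: issue ADD r4<-Add2 // r0:5,r1:2,r2:5,r3:9,r4:Add2
cycle 3: issue ADD r1<-Add3 // r0:5,r1:Add3,r2:5,r3:9,r4:Add2
cycle 4: CDB Add1=10; issue MUL r4<-Mul1 // r0:5,r1:Add3,r2:5,r3:9,r4:Mul1
cycle 5: CDB Add2=7; issue MUL r0<-Mul2 // r0:Mul2,r1:Add3,r2:5,r3:9,r4:Mul1
cycle 6: CDB Add3=14; issue ADD r2<-Add1 // r0:Mul2,r1:14,r2:Add1,r3:9,r4:Mul1
cycle 7: - // r0:Mul2,r1:14,r2:Add1,r3:9,r4:Mul1
cycle 8: - // r0:Mul2,r1:14,r2:Add1,r3:9,r4:Mul1
cycle 9: - // r0:Mul2,r1:14,r2:Add1,r3:9,r4:Mul1
cycle 10: CDB Mul2=45 // r0:45,r1:14,r2:Add1,r3:9,r4:Mul1
cycle 11: CDB Mul1=126 // r0:45,r1:14,r2:Add1,r3:9,r4:126
cycle 12: - // r0:45,r1:14,r2:Add1,r3:9,r4:126
cycle 13: - // r0:45,r1:14,r2:Add1,r3:9,r4:126
cycle 14: CDB Add1=140 // r0:45,r1:14,r2:140,r3:9,r4:126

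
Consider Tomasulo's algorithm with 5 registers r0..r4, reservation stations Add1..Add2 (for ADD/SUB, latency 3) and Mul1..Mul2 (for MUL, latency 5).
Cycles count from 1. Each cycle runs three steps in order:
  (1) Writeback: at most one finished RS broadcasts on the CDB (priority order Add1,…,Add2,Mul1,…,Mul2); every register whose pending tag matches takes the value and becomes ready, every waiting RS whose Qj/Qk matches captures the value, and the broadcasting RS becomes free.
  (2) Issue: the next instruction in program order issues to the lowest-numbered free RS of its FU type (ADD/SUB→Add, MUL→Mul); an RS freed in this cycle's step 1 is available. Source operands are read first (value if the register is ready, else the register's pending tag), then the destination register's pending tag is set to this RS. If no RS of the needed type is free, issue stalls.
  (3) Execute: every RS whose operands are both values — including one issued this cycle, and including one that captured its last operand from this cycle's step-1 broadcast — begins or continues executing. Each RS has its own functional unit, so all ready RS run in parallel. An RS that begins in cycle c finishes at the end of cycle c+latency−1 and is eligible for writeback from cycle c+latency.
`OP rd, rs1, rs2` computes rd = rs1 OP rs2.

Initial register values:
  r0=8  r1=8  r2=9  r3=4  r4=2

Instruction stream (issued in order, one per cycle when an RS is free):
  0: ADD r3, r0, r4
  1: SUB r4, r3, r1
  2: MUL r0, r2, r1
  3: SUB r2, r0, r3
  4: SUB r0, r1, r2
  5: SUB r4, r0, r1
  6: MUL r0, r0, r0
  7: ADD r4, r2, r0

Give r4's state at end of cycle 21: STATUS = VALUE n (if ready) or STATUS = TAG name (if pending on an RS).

STATUS = TAG Add2

c1: issue ADD r3<-Add1 | r0:8,r1:8,r2:9,r3:Add1,r4:2
c2: issue SUB r4<-Add2 | r0:8,r1:8,r2:9,r3:Add1,r4:Add2
c3: issue MUL r0<-Mul1 | r0:Mul1,r1:8,r2:9,r3:Add1,r4:Add2
c4: CDB Add1=10; issue SUB r2<-Add1 | r0:Mul1,r1:8,r2:Add1,r3:10,r4:Add2
c5: stall | r0:Mul1,r1:8,r2:Add1,r3:10,r4:Add2
c6: stall | r0:Mul1,r1:8,r2:Add1,r3:10,r4:Add2
c7: CDB Add2=2; issue SUB r0<-Add2 | r0:Add2,r1:8,r2:Add1,r3:10,r4:2
c8: CDB Mul1=72; stall | r0:Add2,r1:8,r2:Add1,r3:10,r4:2
c9: stall | r0:Add2,r1:8,r2:Add1,r3:10,r4:2
c10: stall | r0:Add2,r1:8,r2:Add1,r3:10,r4:2
c11: CDB Add1=62; issue SUB r4<-Add1 | r0:Add2,r1:8,r2:62,r3:10,r4:Add1
c12: issue MUL r0<-Mul1 | r0:Mul1,r1:8,r2:62,r3:10,r4:Add1
c13: stall | r0:Mul1,r1:8,r2:62,r3:10,r4:Add1
c14: CDB Add2=-54; issue ADD r4<-Add2 | r0:Mul1,r1:8,r2:62,r3:10,r4:Add2
c15: - | r0:Mul1,r1:8,r2:62,r3:10,r4:Add2
c16: - | r0:Mul1,r1:8,r2:62,r3:10,r4:Add2
c17: CDB Add1=-62 | r0:Mul1,r1:8,r2:62,r3:10,r4:Add2
c18: - | r0:Mul1,r1:8,r2:62,r3:10,r4:Add2
c19: CDB Mul1=2916 | r0:2916,r1:8,r2:62,r3:10,r4:Add2
c20: - | r0:2916,r1:8,r2:62,r3:10,r4:Add2
c21: - | r0:2916,r1:8,r2:62,r3:10,r4:Add2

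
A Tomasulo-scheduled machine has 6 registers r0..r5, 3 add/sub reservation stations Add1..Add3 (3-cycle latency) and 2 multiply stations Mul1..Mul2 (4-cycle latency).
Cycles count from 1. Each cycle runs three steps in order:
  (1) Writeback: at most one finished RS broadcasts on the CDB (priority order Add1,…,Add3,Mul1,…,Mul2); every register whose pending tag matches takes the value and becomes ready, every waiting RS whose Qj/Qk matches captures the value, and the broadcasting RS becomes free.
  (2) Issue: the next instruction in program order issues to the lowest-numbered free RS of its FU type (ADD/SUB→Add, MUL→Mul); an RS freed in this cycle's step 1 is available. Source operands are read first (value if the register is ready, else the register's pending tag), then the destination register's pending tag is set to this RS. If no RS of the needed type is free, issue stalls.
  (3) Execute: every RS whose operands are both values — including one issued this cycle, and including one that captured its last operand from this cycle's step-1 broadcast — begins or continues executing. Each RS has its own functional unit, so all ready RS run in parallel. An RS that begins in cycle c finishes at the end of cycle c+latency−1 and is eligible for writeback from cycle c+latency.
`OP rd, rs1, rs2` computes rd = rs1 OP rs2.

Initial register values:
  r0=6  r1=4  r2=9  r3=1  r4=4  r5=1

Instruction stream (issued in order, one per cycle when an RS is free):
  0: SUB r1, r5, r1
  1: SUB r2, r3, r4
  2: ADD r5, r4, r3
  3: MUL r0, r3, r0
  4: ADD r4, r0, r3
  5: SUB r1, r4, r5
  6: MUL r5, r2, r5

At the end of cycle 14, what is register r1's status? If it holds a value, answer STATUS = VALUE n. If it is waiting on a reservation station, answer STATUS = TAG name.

  c1: issue SUB r1<-Add1  regs: r0:6,r1:Add1,r2:9,r3:1,r4:4,r5:1
  c2: issue SUB r2<-Add2  regs: r0:6,r1:Add1,r2:Add2,r3:1,r4:4,r5:1
  c3: issue ADD r5<-Add3  regs: r0:6,r1:Add1,r2:Add2,r3:1,r4:4,r5:Add3
  c4: CDB Add1=-3; issue MUL r0<-Mul1  regs: r0:Mul1,r1:-3,r2:Add2,r3:1,r4:4,r5:Add3
  c5: CDB Add2=-3; issue ADD r4<-Add1  regs: r0:Mul1,r1:-3,r2:-3,r3:1,r4:Add1,r5:Add3
  c6: CDB Add3=5; issue SUB r1<-Add2  regs: r0:Mul1,r1:Add2,r2:-3,r3:1,r4:Add1,r5:5
  c7: issue MUL r5<-Mul2  regs: r0:Mul1,r1:Add2,r2:-3,r3:1,r4:Add1,r5:Mul2
  c8: CDB Mul1=6  regs: r0:6,r1:Add2,r2:-3,r3:1,r4:Add1,r5:Mul2
  c9: -  regs: r0:6,r1:Add2,r2:-3,r3:1,r4:Add1,r5:Mul2
  c10: -  regs: r0:6,r1:Add2,r2:-3,r3:1,r4:Add1,r5:Mul2
  c11: CDB Add1=7  regs: r0:6,r1:Add2,r2:-3,r3:1,r4:7,r5:Mul2
  c12: CDB Mul2=-15  regs: r0:6,r1:Add2,r2:-3,r3:1,r4:7,r5:-15
  c13: -  regs: r0:6,r1:Add2,r2:-3,r3:1,r4:7,r5:-15
  c14: CDB Add2=2  regs: r0:6,r1:2,r2:-3,r3:1,r4:7,r5:-15

STATUS = VALUE 2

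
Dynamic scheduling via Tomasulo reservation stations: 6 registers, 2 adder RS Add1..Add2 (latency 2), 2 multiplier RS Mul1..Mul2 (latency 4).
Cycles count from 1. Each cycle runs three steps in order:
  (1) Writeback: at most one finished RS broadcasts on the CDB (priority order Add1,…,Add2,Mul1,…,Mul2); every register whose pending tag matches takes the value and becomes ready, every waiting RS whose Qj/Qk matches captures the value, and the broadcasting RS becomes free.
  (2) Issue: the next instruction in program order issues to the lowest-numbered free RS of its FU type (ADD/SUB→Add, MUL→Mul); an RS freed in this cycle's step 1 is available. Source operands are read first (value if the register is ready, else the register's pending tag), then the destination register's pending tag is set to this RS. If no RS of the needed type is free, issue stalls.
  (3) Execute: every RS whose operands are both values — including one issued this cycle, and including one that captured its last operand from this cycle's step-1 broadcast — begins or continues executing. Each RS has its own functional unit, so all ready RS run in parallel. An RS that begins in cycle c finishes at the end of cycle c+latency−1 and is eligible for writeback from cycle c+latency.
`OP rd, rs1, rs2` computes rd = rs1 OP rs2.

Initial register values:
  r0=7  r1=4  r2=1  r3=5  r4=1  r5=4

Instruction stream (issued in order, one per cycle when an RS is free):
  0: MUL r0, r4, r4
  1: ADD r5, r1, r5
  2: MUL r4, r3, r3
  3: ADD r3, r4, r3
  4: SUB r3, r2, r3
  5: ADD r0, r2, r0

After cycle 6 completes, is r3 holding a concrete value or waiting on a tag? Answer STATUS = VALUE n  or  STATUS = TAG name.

  c1: issue MUL r0<-Mul1  regs: r0:Mul1,r1:4,r2:1,r3:5,r4:1,r5:4
  c2: issue ADD r5<-Add1  regs: r0:Mul1,r1:4,r2:1,r3:5,r4:1,r5:Add1
  c3: issue MUL r4<-Mul2  regs: r0:Mul1,r1:4,r2:1,r3:5,r4:Mul2,r5:Add1
  c4: CDB Add1=8; issue ADD r3<-Add1  regs: r0:Mul1,r1:4,r2:1,r3:Add1,r4:Mul2,r5:8
  c5: CDB Mul1=1; issue SUB r3<-Add2  regs: r0:1,r1:4,r2:1,r3:Add2,r4:Mul2,r5:8
  c6: stall  regs: r0:1,r1:4,r2:1,r3:Add2,r4:Mul2,r5:8

STATUS = TAG Add2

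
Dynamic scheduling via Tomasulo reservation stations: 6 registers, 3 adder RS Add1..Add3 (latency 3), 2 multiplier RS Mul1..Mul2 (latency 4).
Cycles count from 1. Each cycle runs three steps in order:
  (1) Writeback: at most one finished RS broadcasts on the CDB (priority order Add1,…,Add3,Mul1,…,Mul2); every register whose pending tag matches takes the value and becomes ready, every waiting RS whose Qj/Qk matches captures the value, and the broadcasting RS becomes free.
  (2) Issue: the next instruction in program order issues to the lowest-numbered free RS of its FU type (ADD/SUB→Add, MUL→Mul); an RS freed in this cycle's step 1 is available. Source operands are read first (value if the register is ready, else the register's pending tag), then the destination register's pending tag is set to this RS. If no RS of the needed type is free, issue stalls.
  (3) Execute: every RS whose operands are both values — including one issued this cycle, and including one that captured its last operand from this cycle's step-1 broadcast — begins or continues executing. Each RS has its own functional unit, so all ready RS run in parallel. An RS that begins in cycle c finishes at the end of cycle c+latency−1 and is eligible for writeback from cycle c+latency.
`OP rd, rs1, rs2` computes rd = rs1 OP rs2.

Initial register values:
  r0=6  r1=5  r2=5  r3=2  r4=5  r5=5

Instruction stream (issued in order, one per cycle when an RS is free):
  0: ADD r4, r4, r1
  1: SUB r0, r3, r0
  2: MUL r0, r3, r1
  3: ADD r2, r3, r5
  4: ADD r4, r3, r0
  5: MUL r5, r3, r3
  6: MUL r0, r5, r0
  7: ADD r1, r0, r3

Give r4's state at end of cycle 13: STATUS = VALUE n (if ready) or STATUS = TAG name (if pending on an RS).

STATUS = VALUE 12

c1: issue ADD r4<-Add1 | r0:6,r1:5,r2:5,r3:2,r4:Add1,r5:5
c2: issue SUB r0<-Add2 | r0:Add2,r1:5,r2:5,r3:2,r4:Add1,r5:5
c3: issue MUL r0<-Mul1 | r0:Mul1,r1:5,r2:5,r3:2,r4:Add1,r5:5
c4: CDB Add1=10; issue ADD r2<-Add1 | r0:Mul1,r1:5,r2:Add1,r3:2,r4:10,r5:5
c5: CDB Add2=-4; issue ADD r4<-Add2 | r0:Mul1,r1:5,r2:Add1,r3:2,r4:Add2,r5:5
c6: issue MUL r5<-Mul2 | r0:Mul1,r1:5,r2:Add1,r3:2,r4:Add2,r5:Mul2
c7: CDB Add1=7; stall | r0:Mul1,r1:5,r2:7,r3:2,r4:Add2,r5:Mul2
c8: CDB Mul1=10; issue MUL r0<-Mul1 | r0:Mul1,r1:5,r2:7,r3:2,r4:Add2,r5:Mul2
c9: issue ADD r1<-Add1 | r0:Mul1,r1:Add1,r2:7,r3:2,r4:Add2,r5:Mul2
c10: CDB Mul2=4 | r0:Mul1,r1:Add1,r2:7,r3:2,r4:Add2,r5:4
c11: CDB Add2=12 | r0:Mul1,r1:Add1,r2:7,r3:2,r4:12,r5:4
c12: - | r0:Mul1,r1:Add1,r2:7,r3:2,r4:12,r5:4
c13: - | r0:Mul1,r1:Add1,r2:7,r3:2,r4:12,r5:4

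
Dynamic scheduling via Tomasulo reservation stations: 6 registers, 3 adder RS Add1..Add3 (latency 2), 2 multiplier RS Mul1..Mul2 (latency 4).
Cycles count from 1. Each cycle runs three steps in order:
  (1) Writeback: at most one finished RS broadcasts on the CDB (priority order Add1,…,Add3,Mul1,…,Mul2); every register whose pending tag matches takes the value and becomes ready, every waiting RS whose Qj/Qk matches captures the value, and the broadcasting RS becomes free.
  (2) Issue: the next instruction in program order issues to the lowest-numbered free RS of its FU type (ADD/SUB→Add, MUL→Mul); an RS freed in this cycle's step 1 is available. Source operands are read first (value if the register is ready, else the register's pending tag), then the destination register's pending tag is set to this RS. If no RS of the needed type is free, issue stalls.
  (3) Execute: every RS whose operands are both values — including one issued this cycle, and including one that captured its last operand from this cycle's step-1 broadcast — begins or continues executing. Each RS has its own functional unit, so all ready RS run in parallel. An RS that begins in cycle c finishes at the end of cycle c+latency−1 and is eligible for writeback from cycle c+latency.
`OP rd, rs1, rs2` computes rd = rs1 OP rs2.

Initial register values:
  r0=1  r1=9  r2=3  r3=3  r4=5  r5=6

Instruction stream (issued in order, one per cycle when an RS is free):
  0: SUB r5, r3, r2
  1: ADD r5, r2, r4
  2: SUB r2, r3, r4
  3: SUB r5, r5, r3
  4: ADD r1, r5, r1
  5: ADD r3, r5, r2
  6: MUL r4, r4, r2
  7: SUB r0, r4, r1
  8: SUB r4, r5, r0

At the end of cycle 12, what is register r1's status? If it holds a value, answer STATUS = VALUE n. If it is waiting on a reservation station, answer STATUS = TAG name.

STATUS = VALUE 14

  c1: issue SUB r5<-Add1  regs: r0:1,r1:9,r2:3,r3:3,r4:5,r5:Add1
  c2: issue ADD r5<-Add2  regs: r0:1,r1:9,r2:3,r3:3,r4:5,r5:Add2
  c3: CDB Add1=0; issue SUB r2<-Add1  regs: r0:1,r1:9,r2:Add1,r3:3,r4:5,r5:Add2
  c4: CDB Add2=8; issue SUB r5<-Add2  regs: r0:1,r1:9,r2:Add1,r3:3,r4:5,r5:Add2
  c5: CDB Add1=-2; issue ADD r1<-Add1  regs: r0:1,r1:Add1,r2:-2,r3:3,r4:5,r5:Add2
  c6: CDB Add2=5; issue ADD r3<-Add2  regs: r0:1,r1:Add1,r2:-2,r3:Add2,r4:5,r5:5
  c7: issue MUL r4<-Mul1  regs: r0:1,r1:Add1,r2:-2,r3:Add2,r4:Mul1,r5:5
  c8: CDB Add1=14; issue SUB r0<-Add1  regs: r0:Add1,r1:14,r2:-2,r3:Add2,r4:Mul1,r5:5
  c9: CDB Add2=3; issue SUB r4<-Add2  regs: r0:Add1,r1:14,r2:-2,r3:3,r4:Add2,r5:5
  c10: -  regs: r0:Add1,r1:14,r2:-2,r3:3,r4:Add2,r5:5
  c11: CDB Mul1=-10  regs: r0:Add1,r1:14,r2:-2,r3:3,r4:Add2,r5:5
  c12: -  regs: r0:Add1,r1:14,r2:-2,r3:3,r4:Add2,r5:5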